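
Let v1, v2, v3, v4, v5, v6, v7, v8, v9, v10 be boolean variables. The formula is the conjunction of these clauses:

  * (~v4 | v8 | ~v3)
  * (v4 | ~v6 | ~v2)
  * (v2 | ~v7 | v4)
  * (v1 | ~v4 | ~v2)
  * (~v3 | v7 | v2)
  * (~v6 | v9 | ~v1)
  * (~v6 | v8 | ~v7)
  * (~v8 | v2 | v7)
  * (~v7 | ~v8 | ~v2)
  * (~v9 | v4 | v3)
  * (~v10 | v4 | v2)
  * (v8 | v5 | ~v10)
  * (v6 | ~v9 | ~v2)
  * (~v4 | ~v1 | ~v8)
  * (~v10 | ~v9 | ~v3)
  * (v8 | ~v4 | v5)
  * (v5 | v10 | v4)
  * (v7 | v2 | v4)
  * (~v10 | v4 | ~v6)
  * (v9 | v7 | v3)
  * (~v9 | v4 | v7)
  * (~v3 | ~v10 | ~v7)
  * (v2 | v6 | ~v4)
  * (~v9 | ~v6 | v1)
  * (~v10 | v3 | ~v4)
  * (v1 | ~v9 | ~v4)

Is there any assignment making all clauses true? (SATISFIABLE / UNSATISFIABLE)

SATISFIABLE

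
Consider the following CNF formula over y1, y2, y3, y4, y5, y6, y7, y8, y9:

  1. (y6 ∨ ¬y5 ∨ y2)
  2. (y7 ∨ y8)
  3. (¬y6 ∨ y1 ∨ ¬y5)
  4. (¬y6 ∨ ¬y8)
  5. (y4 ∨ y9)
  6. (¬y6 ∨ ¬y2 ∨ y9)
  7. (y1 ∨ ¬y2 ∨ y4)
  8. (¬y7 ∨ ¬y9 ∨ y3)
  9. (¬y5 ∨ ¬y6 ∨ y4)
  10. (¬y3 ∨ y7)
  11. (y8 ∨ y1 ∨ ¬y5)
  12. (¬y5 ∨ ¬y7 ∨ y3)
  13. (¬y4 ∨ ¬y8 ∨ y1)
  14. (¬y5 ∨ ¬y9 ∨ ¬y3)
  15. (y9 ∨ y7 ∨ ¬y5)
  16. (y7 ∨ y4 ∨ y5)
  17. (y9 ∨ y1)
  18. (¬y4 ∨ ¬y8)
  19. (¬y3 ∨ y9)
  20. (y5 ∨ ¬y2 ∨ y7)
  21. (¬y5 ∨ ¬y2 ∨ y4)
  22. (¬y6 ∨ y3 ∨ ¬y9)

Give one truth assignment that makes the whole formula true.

y1 = True  y2 = True  y3 = True  y4 = False  y5 = False  y6 = False  y7 = True  y8 = False  y9 = True

Check each clause:
  1. (y6 ∨ ¬y5 ∨ y2) — y2 is true.
  2. (y8 ∨ y7) — y7 is true.
  3. (y1 ∨ ¬y5 ∨ ¬y6) — y1 is true.
  4. (¬y6 ∨ ¬y8) — ¬y8 is true.
  5. (y4 ∨ y9) — y9 is true.
  6. (¬y6 ∨ ¬y2 ∨ y9) — y9 is true.
  7. (¬y2 ∨ y4 ∨ y1) — y1 is true.
  8. (¬y7 ∨ y3 ∨ ¬y9) — y3 is true.
  9. (y4 ∨ ¬y5 ∨ ¬y6) — ¬y6 is true.
  10. (¬y3 ∨ y7) — y7 is true.
  11. (y1 ∨ y8 ∨ ¬y5) — y1 is true.
  12. (y3 ∨ ¬y5 ∨ ¬y7) — y3 is true.
  13. (y1 ∨ ¬y8 ∨ ¬y4) — ¬y8 is true.
  14. (¬y3 ∨ ¬y5 ∨ ¬y9) — ¬y5 is true.
  15. (¬y5 ∨ y9 ∨ y7) — y9 is true.
  16. (y7 ∨ y5 ∨ y4) — y7 is true.
  17. (y9 ∨ y1) — y1 is true.
  18. (¬y4 ∨ ¬y8) — ¬y8 is true.
  19. (¬y3 ∨ y9) — y9 is true.
  20. (y7 ∨ ¬y2 ∨ y5) — y7 is true.
  21. (¬y5 ∨ y4 ∨ ¬y2) — ¬y5 is true.
  22. (¬y6 ∨ ¬y9 ∨ y3) — ¬y6 is true.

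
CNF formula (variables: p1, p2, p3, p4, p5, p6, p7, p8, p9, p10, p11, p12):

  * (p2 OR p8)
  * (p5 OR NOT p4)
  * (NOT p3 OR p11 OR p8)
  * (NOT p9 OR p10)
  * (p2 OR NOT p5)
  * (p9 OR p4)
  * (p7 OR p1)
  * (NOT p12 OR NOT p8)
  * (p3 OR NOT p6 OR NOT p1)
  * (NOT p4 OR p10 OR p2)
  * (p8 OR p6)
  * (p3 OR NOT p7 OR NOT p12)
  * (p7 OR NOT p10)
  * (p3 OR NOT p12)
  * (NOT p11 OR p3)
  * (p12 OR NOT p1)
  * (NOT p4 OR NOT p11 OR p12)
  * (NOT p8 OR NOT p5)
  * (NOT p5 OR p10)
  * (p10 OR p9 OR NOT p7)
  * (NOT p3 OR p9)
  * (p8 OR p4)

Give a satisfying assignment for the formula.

p1=F, p2=T, p3=T, p4=F, p5=F, p6=T, p7=T, p8=T, p9=T, p10=T, p11=T, p12=F

p2 occurs only positively in the remaining clauses — set p2 = True.
Try p1 = False.
  then p7 is forced to True.
For the remaining variables, p3 = True, p4 = False, p5 = False, p6 = True, p8 = True, p9 = True, p10 = True, p11 = True, p12 = False works.
Every clause has at least one true literal under this assignment.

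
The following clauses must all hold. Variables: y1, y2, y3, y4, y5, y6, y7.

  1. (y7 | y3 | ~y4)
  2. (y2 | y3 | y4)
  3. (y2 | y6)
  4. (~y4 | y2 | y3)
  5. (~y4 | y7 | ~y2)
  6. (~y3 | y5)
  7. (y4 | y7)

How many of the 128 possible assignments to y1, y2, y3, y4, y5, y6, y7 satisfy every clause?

30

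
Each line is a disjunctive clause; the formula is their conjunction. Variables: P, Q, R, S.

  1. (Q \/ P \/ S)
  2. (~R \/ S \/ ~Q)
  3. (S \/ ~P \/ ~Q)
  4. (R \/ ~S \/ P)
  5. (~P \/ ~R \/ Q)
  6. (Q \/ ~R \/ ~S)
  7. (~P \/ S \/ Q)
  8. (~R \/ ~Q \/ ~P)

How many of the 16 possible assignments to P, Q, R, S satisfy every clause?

Satisfying assignments:
  P=F Q=T R=F S=F
  P=F Q=T R=T S=T
  P=T Q=F R=F S=T
  P=T Q=T R=F S=T
That's 4 in total.

4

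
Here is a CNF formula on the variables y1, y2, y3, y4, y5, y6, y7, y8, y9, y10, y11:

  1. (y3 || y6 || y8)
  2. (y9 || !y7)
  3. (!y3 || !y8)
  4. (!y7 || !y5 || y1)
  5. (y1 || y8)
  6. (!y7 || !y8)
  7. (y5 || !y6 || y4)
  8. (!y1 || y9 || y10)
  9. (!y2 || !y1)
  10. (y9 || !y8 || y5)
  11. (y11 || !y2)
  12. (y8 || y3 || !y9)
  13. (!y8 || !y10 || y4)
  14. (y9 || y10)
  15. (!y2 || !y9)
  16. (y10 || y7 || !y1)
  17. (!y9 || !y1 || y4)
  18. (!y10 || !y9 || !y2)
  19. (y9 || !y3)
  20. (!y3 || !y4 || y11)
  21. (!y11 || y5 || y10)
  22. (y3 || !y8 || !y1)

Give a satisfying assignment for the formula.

y2 occurs only negated in the remaining clauses — set y2 = False.
Branch on y1: take y1 = True.
For the remaining variables, y3 = True, y4 = True, y5 = False, y6 = True, y7 = True, y8 = False, y9 = True, y10 = True, y11 = True works.

y1 = True, y2 = False, y3 = True, y4 = True, y5 = False, y6 = True, y7 = True, y8 = False, y9 = True, y10 = True, y11 = True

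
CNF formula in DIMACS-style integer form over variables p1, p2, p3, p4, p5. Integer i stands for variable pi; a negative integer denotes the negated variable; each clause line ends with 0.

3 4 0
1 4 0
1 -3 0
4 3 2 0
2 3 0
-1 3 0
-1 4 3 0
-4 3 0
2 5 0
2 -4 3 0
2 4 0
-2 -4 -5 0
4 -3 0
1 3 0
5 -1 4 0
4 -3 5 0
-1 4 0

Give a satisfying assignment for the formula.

p1 = True, p2 = True, p3 = True, p4 = True, p5 = False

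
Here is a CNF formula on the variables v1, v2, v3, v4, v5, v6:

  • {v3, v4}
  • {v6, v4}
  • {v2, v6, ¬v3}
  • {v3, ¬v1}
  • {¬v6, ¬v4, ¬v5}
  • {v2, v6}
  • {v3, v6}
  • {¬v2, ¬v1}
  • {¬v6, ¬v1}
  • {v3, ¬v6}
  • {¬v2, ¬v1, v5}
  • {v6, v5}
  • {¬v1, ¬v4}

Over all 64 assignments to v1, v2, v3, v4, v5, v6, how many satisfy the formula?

7

Satisfying assignments:
  v1=0 v2=0 v3=1 v4=0 v5=0 v6=1
  v1=0 v2=0 v3=1 v4=0 v5=1 v6=1
  v1=0 v2=0 v3=1 v4=1 v5=0 v6=1
  v1=0 v2=1 v3=1 v4=0 v5=0 v6=1
  v1=0 v2=1 v3=1 v4=0 v5=1 v6=1
  v1=0 v2=1 v3=1 v4=1 v5=0 v6=1
  v1=0 v2=1 v3=1 v4=1 v5=1 v6=0
That's 7 in total.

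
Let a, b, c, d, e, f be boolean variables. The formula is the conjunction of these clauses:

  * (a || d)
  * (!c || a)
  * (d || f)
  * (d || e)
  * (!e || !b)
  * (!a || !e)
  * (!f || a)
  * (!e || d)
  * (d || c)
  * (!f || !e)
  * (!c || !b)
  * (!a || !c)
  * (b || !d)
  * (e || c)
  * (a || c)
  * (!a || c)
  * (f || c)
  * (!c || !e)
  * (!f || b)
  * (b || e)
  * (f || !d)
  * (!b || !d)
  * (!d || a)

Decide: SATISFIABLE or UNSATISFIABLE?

c = True:
  propagation gives a=True; an empty clause results — contradiction.
c = False:
  propagation gives d=True, b=True; an empty clause results — contradiction.
Every branch closes, so no satisfying assignment exists.

UNSATISFIABLE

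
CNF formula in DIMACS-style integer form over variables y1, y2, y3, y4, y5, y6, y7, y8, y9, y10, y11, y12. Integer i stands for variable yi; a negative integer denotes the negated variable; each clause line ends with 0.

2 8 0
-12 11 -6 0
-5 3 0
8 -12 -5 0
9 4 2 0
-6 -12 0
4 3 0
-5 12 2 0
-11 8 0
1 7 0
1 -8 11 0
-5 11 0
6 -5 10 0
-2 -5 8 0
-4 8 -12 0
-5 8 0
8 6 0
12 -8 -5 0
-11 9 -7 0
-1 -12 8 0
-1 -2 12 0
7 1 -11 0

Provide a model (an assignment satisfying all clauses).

y1 = T, y2 = T, y3 = F, y4 = T, y5 = F, y6 = F, y7 = F, y8 = T, y9 = F, y10 = T, y11 = T, y12 = T

y5 occurs only negated in the remaining clauses — set y5 = False.
y10 occurs only positively in the remaining clauses — set y10 = True.
Branch on y1: take y1 = True.
Set y2 = True and propagate.
  then y12 is forced to True.
  then y6 is forced to False.
  then y8 is forced to True.
Try y3 = False.
  then y4 is forced to True.
For the remaining variables, y7 = False, y9 = False, y11 = True works.
Every clause has at least one true literal under this assignment.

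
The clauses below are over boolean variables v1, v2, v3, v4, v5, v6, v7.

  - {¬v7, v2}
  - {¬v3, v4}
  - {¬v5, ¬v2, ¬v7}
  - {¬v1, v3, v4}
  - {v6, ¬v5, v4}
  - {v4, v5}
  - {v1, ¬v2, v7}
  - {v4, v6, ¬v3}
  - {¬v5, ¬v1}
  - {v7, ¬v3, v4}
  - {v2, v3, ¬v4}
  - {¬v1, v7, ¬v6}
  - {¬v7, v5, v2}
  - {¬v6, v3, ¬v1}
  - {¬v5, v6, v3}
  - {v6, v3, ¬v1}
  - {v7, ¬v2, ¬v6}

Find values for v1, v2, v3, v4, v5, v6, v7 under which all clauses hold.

v1=F, v2=F, v3=T, v4=T, v5=F, v6=F, v7=F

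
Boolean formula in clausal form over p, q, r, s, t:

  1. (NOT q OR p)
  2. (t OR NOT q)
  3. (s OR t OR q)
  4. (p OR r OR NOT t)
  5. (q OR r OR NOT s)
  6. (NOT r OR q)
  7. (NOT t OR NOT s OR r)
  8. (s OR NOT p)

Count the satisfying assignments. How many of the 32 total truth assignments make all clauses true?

1

The models are:
  p=T q=T r=T s=T t=T
That's 1 in total.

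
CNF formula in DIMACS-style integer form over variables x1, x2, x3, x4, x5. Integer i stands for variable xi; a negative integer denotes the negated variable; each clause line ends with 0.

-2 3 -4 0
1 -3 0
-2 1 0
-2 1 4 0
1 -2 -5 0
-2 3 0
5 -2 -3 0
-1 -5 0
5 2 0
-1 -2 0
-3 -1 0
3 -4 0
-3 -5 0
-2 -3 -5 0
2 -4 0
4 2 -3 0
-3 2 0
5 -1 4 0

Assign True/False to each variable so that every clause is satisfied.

Set x1 = False and propagate.
  then x3 is forced to False.
  then x2 is forced to False.
  then x5 is forced to True.
  then x4 is forced to False.
Every clause has at least one true literal under this assignment.

x1=False, x2=False, x3=False, x4=False, x5=True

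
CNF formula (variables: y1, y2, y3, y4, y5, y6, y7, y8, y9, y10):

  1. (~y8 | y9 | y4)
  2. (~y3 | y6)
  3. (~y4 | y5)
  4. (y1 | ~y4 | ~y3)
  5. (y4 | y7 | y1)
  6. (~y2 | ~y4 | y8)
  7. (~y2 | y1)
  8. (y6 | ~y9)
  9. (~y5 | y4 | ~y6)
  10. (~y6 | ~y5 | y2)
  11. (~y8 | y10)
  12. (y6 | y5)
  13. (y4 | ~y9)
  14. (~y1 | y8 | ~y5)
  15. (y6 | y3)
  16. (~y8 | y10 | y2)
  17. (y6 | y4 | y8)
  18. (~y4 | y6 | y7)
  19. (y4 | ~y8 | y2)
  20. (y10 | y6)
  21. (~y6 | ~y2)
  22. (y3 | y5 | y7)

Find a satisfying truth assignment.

y7 occurs only positively in the remaining clauses — set y7 = True.
y10 occurs only positively in the remaining clauses — set y10 = True.
Try y1 = True.
The remaining clauses are satisfied by y2 = False, y3 = False, y4 = False, y5 = False, y6 = True, y8 = False, y9 = False.

y1=True  y2=False  y3=False  y4=False  y5=False  y6=True  y7=True  y8=False  y9=False  y10=True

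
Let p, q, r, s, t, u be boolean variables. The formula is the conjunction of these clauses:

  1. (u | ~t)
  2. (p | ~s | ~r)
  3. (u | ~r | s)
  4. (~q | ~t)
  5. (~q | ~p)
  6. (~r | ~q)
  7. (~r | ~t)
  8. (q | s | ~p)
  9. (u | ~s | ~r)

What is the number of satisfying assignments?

Split on r, then q.
  r=T, q=T: a clause becomes empty — 0.
  r=T, q=F: remaining (p,s,t,u) ∈ {(F,F,F,T); (T,T,F,T)} — 2.
  r=F, q=T: remaining (p,s,t,u) ∈ {(F,F,F,F); (F,F,F,T); (F,T,F,F); (F,T,F,T)} — 4.
  r=F, q=F: 9 of the 16 assignments to (p,s,t,u) work.
Total: 0 + 2 + 4 + 9 = 15.

15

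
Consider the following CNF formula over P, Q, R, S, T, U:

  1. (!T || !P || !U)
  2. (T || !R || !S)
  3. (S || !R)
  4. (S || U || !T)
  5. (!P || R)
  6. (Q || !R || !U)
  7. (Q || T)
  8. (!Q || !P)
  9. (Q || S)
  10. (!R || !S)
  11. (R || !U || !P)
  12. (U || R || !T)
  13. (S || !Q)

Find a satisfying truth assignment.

P occurs only negated in the remaining clauses — set P = False.
Branch on Q: take Q = True.
  then S is forced to True.
  then R is forced to False.
Try T = True.
  then U is forced to True.

P = F, Q = T, R = F, S = T, T = T, U = T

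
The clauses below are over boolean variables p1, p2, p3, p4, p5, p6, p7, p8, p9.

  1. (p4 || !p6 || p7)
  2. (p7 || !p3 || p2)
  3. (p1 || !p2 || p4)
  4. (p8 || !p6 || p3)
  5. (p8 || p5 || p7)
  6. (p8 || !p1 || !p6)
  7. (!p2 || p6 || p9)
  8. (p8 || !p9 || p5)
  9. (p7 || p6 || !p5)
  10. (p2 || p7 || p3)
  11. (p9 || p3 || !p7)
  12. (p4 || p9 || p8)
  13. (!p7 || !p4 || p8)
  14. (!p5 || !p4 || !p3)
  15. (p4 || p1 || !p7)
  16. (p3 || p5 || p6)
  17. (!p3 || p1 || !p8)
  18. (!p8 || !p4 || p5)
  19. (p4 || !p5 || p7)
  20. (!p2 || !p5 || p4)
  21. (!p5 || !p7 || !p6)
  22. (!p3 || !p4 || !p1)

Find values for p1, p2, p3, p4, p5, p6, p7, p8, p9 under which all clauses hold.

p1 = 1, p2 = 0, p3 = 0, p4 = 1, p5 = 1, p6 = 0, p7 = 1, p8 = 1, p9 = 1

Check each clause:
  1. (p4 || p7 || !p6) — !p6 is true.
  2. (p7 || !p3 || p2) — !p3 is true.
  3. (!p2 || p4 || p1) — p1 is true.
  4. (p3 || !p6 || p8) — p8 is true.
  5. (p8 || p5 || p7) — p8 is true.
  6. (!p6 || !p1 || p8) — p8 is true.
  7. (!p2 || p6 || p9) — p9 is true.
  8. (!p9 || p5 || p8) — p8 is true.
  9. (p7 || !p5 || p6) — p7 is true.
  10. (p2 || p7 || p3) — p7 is true.
  11. (p3 || !p7 || p9) — p9 is true.
  12. (p8 || p9 || p4) — p8 is true.
  13. (!p4 || p8 || !p7) — p8 is true.
  14. (!p3 || !p4 || !p5) — !p3 is true.
  15. (p1 || !p7 || p4) — p4 is true.
  16. (p6 || p5 || p3) — p5 is true.
  17. (!p3 || p1 || !p8) — p1 is true.
  18. (!p8 || !p4 || p5) — p5 is true.
  19. (!p5 || p7 || p4) — p4 is true.
  20. (!p5 || p4 || !p2) — p4 is true.
  21. (!p5 || !p7 || !p6) — !p6 is true.
  22. (!p1 || !p3 || !p4) — !p3 is true.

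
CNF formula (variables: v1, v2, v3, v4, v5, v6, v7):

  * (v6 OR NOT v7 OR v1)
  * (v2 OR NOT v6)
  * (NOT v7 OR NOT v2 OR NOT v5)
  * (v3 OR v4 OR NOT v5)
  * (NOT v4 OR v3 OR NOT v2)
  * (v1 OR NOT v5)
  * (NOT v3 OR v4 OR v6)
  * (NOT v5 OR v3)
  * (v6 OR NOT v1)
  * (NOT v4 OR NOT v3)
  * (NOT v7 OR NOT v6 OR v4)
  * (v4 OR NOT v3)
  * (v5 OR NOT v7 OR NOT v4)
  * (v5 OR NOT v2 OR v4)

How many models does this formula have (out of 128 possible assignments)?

2

Satisfying assignments:
  v1=0 v2=0 v3=0 v4=0 v5=0 v6=0 v7=0
  v1=0 v2=0 v3=0 v4=1 v5=0 v6=0 v7=0
That's 2 in total.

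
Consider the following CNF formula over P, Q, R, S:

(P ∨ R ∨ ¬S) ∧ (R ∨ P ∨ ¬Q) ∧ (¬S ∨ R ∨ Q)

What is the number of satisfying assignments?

12

Case analysis on R and P:
  R=1, P=1: remaining (Q,S) ∈ {(0,0); (0,1); (1,0); (1,1)} — 4.
  R=1, P=0: remaining (Q,S) ∈ {(0,0); (0,1); (1,0); (1,1)} — 4.
  R=0, P=1: remaining (Q,S) ∈ {(0,0); (1,0); (1,1)} — 3.
  R=0, P=0: remaining (Q,S) ∈ {(0,0)} — 1.
Total: 4 + 4 + 3 + 1 = 12.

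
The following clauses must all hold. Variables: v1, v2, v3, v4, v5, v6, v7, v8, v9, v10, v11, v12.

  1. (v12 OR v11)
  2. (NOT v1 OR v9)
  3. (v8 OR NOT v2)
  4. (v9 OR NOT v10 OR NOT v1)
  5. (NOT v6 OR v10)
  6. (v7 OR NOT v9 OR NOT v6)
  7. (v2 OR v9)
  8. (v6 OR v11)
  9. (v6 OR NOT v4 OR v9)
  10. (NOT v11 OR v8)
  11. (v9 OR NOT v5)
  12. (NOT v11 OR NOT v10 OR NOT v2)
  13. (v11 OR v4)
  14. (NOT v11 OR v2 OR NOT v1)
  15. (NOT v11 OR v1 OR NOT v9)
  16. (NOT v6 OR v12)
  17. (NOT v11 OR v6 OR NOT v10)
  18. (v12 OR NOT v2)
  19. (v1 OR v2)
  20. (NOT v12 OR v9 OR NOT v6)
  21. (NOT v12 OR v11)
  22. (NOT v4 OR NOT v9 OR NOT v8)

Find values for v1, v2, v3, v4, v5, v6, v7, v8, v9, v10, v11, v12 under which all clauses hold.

Try v1 = True.
  then v9 is forced to True.
Branch on v2: take v2 = True.
  then v8 is forced to True.
  then v12 is forced to True.
  then v11 is forced to True.
  then v10 is forced to False.
  then v6 is forced to False.
  then v4 is forced to False.
v3, v5, v7 are now unconstrained; take v3 = False, v5 = True, v7 = False.

v1=True, v2=True, v3=False, v4=False, v5=True, v6=False, v7=False, v8=True, v9=True, v10=False, v11=True, v12=True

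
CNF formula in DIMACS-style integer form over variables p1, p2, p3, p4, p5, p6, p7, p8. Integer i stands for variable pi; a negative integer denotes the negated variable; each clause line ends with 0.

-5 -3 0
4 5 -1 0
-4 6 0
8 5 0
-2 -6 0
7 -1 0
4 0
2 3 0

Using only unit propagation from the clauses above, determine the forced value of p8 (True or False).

True

(p4) stands alone — p4 = True.
In (~p4 \/ p6), ~p4 is now false; p6 must hold, so p6 = True.
From (~p6 \/ ~p2) and p6 = True: p2 = False.
(p2 \/ p3) with p2 = False leaves only p3, so p3 = True.
(~p5 \/ ~p3): since p3 = True, the clause reduces to (~p5). p5 = False.
From (p8 \/ p5) and p5 = False: p8 = True.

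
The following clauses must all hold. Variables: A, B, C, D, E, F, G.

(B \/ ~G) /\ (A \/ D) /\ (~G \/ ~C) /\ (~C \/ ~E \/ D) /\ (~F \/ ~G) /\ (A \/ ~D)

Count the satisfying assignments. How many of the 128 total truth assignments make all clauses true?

32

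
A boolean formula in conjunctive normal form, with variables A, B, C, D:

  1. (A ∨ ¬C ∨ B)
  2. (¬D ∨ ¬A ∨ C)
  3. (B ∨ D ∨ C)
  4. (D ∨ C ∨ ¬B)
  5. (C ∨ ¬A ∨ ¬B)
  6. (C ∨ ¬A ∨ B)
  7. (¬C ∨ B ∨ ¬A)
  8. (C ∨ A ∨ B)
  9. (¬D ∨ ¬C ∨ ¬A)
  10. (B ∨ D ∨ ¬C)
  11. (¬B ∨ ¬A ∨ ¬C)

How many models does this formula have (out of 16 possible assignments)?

The models are:
  A=F B=T C=F D=T
  A=F B=T C=T D=F
  A=F B=T C=T D=T
Count: 3.

3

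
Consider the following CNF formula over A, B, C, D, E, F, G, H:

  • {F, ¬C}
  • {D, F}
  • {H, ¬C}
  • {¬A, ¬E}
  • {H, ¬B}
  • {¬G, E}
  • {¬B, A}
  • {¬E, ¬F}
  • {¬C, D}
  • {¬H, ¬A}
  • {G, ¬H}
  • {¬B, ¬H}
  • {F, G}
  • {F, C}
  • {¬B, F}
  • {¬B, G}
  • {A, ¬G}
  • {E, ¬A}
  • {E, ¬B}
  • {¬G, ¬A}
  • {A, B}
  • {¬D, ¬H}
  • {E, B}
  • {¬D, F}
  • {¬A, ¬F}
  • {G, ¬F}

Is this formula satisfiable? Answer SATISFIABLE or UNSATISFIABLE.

F = True:
  propagation gives E=False, G=False; an empty clause results — contradiction.
F = False:
  propagation gives C=False; an empty clause results — contradiction.
Every branch closes, so no satisfying assignment exists.

UNSATISFIABLE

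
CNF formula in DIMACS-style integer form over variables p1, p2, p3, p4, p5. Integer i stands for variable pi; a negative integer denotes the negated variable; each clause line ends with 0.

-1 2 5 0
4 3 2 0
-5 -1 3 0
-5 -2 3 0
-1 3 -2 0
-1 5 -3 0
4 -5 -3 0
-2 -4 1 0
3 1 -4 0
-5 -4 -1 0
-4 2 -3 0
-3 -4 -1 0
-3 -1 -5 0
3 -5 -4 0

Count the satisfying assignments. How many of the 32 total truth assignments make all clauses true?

3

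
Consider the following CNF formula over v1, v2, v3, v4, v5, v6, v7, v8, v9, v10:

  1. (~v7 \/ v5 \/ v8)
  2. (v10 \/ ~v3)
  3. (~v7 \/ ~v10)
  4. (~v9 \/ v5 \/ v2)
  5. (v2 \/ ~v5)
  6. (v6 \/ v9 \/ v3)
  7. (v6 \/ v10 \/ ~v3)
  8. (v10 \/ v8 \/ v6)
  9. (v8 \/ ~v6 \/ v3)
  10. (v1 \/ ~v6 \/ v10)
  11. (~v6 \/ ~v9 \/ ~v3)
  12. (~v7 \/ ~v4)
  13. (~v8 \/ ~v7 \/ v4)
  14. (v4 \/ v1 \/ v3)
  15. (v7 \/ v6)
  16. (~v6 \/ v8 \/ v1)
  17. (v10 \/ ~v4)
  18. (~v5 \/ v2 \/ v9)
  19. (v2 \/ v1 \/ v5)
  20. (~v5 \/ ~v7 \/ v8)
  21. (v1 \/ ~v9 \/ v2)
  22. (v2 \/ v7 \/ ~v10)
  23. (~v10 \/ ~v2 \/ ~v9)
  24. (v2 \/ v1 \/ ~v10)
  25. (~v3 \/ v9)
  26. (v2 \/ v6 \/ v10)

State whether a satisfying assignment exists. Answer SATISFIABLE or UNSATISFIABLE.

Pure literal: v1 appears only positively; assign v1 = True.
Set v2 = False and propagate.
  then v5 is forced to False.
  then v9 is forced to False.
  then v3 is forced to False.
  then v6 is forced to True.
  then v8 is forced to True.
The remaining clauses are satisfied by v4 = False, v7 = False, v10 = False.
So v1 = T, v2 = F, v3 = F, v4 = F, v5 = F, v6 = T, v7 = F, v8 = T, v9 = F, v10 = F is a satisfying assignment.

SATISFIABLE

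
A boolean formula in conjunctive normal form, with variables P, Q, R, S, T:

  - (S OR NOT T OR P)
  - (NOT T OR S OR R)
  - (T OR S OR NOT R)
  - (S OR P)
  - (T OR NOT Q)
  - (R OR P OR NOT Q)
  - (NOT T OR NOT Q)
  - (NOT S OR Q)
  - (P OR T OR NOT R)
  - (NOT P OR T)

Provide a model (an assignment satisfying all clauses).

P = True, Q = False, R = True, S = False, T = True

Check each clause:
  1. (P OR NOT T OR S) — P is true.
  2. (S OR R OR NOT T) — R is true.
  3. (NOT R OR S OR T) — T is true.
  4. (P OR S) — P is true.
  5. (T OR NOT Q) — T is true.
  6. (NOT Q OR R OR P) — P is true.
  7. (NOT Q OR NOT T) — NOT Q is true.
  8. (NOT S OR Q) — NOT S is true.
  9. (P OR T OR NOT R) — P is true.
  10. (NOT P OR T) — T is true.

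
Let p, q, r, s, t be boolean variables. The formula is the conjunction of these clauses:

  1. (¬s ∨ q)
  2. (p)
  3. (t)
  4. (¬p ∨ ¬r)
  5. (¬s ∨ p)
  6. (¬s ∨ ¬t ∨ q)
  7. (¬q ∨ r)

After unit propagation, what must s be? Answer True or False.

False

(p) stands alone — p = True.
(t) is a unit clause: t = True.
(¬p ∨ ¬r) with p = True leaves only ¬r, so r = False.
In (¬q ∨ r), r is now false; ¬q must hold, so q = False.
(q ∨ ¬s): since q = False, the clause reduces to (¬s). s = False.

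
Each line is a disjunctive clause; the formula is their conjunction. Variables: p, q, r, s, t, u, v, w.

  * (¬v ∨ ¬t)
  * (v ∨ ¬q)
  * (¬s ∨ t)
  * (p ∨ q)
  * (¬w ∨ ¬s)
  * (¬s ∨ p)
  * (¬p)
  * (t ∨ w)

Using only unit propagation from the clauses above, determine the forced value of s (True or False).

False

(¬p) stands alone — p = False.
In (p ∨ q), p is now false; q must hold, so q = True.
In (¬q ∨ v), ¬q is now false; v must hold, so v = True.
From (¬t ∨ ¬v) and v = True: t = False.
From (t ∨ ¬s) and t = False: s = False.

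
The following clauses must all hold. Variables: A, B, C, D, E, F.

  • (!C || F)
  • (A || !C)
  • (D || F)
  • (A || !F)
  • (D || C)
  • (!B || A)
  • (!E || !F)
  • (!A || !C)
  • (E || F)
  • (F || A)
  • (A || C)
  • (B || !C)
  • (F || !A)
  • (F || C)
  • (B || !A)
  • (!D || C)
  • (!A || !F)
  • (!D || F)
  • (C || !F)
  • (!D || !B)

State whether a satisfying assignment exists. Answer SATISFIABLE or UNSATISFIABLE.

UNSATISFIABLE

F = True:
  propagation gives A=True; an empty clause results — contradiction.
F = False:
  propagation gives C=False; an empty clause results — contradiction.
Every branch closes, so no satisfying assignment exists.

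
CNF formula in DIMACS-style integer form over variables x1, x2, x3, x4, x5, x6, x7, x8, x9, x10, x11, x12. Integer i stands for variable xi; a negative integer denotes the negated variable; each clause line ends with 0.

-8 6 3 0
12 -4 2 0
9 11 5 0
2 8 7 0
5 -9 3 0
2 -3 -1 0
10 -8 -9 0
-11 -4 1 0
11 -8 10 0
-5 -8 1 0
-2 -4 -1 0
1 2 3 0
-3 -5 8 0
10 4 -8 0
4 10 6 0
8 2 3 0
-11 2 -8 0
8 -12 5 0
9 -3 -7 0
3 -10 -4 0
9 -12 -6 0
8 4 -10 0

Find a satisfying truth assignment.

Try x1 = False.
Set x2 = True and propagate.
Try x3 = True.
The remaining clauses are satisfied by x4 = False, x5 = False, x6 = True, x7 = False, x8 = False, x9 = False, x10 = False, x11 = True, x12 = False.

x1=F, x2=T, x3=T, x4=F, x5=F, x6=T, x7=F, x8=F, x9=F, x10=F, x11=T, x12=F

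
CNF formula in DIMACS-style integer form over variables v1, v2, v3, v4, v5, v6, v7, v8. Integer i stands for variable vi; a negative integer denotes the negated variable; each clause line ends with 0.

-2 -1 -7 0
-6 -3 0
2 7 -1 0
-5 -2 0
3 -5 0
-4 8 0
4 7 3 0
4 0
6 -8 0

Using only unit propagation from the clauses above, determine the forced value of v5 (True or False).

False

(v4) is a unit clause: v4 = True.
In (¬v4 ∨ v8), ¬v4 is now false; v8 must hold, so v8 = True.
(v6 ∨ ¬v8) with v8 = True leaves only v6, so v6 = True.
From (¬v3 ∨ ¬v6) and v6 = True: v3 = False.
(v3 ∨ ¬v5): since v3 = False, the clause reduces to (¬v5). v5 = False.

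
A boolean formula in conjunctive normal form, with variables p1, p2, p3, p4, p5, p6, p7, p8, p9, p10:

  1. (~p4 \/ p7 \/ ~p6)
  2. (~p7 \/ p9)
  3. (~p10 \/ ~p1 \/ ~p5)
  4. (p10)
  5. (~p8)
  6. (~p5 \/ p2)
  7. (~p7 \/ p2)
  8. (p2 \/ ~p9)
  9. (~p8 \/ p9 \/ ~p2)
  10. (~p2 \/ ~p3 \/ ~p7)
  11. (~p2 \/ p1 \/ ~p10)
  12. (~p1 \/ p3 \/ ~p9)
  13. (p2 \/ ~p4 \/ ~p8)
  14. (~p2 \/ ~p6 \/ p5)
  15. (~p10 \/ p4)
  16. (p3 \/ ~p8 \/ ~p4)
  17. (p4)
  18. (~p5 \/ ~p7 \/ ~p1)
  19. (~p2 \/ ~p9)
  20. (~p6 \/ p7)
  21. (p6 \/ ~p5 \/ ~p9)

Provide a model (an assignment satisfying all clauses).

p1 = True, p2 = True, p3 = True, p4 = True, p5 = False, p6 = False, p7 = False, p8 = False, p9 = False, p10 = True

Check each clause:
  1. (p7 \/ ~p4 \/ ~p6) — ~p6 is true.
  2. (~p7 \/ p9) — ~p7 is true.
  3. (~p10 \/ ~p1 \/ ~p5) — ~p5 is true.
  4. (p10) — p10 is true.
  5. (~p8) — ~p8 is true.
  6. (~p5 \/ p2) — p2 is true.
  7. (~p7 \/ p2) — ~p7 is true.
  8. (~p9 \/ p2) — p2 is true.
  9. (p9 \/ ~p2 \/ ~p8) — ~p8 is true.
  10. (~p2 \/ ~p7 \/ ~p3) — ~p7 is true.
  11. (p1 \/ ~p10 \/ ~p2) — p1 is true.
  12. (~p9 \/ ~p1 \/ p3) — p3 is true.
  13. (~p8 \/ p2 \/ ~p4) — ~p8 is true.
  14. (~p2 \/ p5 \/ ~p6) — ~p6 is true.
  15. (p4 \/ ~p10) — p4 is true.
  16. (p3 \/ ~p4 \/ ~p8) — ~p8 is true.
  17. (p4) — p4 is true.
  18. (~p1 \/ ~p7 \/ ~p5) — ~p7 is true.
  19. (~p2 \/ ~p9) — ~p9 is true.
  20. (~p6 \/ p7) — ~p6 is true.
  21. (~p5 \/ p6 \/ ~p9) — ~p5 is true.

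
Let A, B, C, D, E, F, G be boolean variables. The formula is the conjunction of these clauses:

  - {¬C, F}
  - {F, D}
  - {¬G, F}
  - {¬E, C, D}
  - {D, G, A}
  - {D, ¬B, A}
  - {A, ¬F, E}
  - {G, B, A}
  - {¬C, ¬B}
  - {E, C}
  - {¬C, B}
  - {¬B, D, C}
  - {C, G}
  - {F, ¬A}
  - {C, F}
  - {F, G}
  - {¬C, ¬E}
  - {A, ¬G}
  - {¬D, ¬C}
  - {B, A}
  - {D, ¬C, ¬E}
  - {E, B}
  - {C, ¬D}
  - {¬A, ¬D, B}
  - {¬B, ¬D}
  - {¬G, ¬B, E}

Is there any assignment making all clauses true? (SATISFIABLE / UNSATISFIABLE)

C = True:
  propagation gives F=True, B=False; an empty clause results — contradiction.
C = False:
  propagation gives E=True, D=True; an empty clause results — contradiction.
Every branch closes, so no satisfying assignment exists.

UNSATISFIABLE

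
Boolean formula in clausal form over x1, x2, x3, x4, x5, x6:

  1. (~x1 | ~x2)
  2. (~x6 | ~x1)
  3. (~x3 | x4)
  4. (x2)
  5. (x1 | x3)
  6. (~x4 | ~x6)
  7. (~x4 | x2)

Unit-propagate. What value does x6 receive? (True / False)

False

(x2) stands alone — x2 = True.
In (~x2 | ~x1), ~x2 is now false; ~x1 must hold, so x1 = False.
From (x3 | x1) and x1 = False: x3 = True.
(x4 | ~x3): since x3 = True, the clause reduces to (x4). x4 = True.
In (~x4 | ~x6), ~x4 is now false; ~x6 must hold, so x6 = False.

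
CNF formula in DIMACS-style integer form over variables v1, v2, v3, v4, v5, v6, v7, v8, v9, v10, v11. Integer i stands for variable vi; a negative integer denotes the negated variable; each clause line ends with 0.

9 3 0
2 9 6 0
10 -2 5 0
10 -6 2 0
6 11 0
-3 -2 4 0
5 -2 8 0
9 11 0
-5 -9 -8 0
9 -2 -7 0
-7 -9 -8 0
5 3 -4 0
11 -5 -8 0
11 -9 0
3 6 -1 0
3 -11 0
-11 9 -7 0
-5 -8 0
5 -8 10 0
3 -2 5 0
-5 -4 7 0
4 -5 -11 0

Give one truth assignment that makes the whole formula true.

v1 = T, v2 = F, v3 = T, v4 = F, v5 = F, v6 = T, v7 = F, v8 = F, v9 = T, v10 = T, v11 = T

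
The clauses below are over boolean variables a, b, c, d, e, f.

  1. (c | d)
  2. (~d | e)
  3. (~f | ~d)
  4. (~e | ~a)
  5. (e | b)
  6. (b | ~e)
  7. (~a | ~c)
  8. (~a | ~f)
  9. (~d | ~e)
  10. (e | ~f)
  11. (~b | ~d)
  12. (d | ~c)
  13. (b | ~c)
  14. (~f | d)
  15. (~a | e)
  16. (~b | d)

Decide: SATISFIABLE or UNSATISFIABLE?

d = True:
  propagation gives e=True; an empty clause results — contradiction.
d = False:
  propagation gives c=True; an empty clause results — contradiction.
Every branch closes, so no satisfying assignment exists.

UNSATISFIABLE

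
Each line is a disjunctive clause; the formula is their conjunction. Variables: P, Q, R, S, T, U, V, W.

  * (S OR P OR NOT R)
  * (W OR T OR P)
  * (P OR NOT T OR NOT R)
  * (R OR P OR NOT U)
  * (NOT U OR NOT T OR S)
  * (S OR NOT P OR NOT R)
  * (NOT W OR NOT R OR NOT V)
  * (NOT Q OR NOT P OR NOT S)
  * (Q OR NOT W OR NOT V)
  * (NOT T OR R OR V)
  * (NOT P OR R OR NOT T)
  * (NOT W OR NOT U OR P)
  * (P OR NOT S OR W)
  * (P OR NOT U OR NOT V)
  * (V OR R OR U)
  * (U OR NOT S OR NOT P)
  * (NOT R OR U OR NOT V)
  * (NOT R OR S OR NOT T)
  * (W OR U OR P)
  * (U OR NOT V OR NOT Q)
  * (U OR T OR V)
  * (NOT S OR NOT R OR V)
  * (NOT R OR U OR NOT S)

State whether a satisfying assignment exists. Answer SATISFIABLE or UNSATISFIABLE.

Set P = True and propagate.
Set Q = False and propagate.
Try R = False.
  then T is forced to False.
The remaining clauses are satisfied by S = False, U = True, V = False, W = True.
So P=T  Q=F  R=F  S=F  T=F  U=T  V=F  W=T is a satisfying assignment.

SATISFIABLE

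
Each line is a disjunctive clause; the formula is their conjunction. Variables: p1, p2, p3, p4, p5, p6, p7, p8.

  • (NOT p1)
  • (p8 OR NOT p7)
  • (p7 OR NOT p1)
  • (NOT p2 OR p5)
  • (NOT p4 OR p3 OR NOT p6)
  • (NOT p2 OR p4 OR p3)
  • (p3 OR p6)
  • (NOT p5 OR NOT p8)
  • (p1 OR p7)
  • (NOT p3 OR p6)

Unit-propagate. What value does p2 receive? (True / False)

False

Unit clause (NOT p1) sets p1 = False.
(p7 OR p1) with p1 = False leaves only p7, so p7 = True.
In (NOT p7 OR p8), NOT p7 is now false; p8 must hold, so p8 = True.
(NOT p5 OR NOT p8): since p8 = True, the clause reduces to (NOT p5). p5 = False.
In (NOT p2 OR p5), p5 is now false; NOT p2 must hold, so p2 = False.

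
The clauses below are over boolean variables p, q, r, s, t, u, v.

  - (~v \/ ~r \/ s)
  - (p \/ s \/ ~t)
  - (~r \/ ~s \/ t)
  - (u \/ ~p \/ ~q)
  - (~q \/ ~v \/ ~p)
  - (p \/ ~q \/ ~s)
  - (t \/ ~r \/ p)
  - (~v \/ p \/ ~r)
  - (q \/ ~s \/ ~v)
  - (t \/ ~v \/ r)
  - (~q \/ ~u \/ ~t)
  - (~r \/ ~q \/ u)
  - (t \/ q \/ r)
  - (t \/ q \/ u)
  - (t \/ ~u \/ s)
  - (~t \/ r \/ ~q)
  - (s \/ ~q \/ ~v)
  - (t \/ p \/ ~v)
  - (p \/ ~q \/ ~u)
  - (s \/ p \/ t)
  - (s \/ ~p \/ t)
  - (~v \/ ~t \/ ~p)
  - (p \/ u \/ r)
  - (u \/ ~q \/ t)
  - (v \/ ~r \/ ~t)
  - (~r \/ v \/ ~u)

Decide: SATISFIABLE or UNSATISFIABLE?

Try p = True.
Set q = True and propagate.
  then u is forced to True.
  then v is forced to False.
  then t is forced to False.
  then s is forced to True.
  then r is forced to False.
So p = T, q = T, r = F, s = T, t = F, u = T, v = F is a satisfying assignment.

SATISFIABLE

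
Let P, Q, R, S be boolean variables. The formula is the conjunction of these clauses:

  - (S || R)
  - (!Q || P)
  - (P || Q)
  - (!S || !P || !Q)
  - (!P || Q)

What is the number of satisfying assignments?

The models are:
  P=T Q=T R=T S=F
Count: 1.

1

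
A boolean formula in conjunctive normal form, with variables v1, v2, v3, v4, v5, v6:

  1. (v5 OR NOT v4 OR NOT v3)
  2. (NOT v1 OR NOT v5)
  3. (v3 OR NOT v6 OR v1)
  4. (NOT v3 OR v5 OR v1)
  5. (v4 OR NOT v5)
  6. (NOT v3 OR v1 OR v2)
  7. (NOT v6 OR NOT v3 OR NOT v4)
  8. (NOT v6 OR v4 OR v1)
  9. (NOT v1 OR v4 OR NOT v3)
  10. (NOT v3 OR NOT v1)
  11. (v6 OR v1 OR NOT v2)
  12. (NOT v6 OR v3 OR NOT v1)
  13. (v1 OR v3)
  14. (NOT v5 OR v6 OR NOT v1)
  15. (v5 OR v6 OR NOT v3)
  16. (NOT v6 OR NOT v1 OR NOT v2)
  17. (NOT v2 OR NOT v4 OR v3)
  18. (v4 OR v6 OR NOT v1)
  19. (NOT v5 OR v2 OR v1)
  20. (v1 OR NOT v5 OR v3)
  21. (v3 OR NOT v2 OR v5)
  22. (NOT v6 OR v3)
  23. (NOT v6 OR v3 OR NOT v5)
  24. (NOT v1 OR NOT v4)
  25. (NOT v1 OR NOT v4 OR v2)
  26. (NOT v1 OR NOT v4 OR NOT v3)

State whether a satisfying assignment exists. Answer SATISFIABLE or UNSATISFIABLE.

UNSATISFIABLE

v1 = True:
  propagation gives v5=False, v3=False, v6=False, v4=True; an empty clause results — contradiction.
v1 = False:
  propagation gives v3=True, v5=True, v4=True, v2=True; an empty clause results — contradiction.
Every branch closes, so no satisfying assignment exists.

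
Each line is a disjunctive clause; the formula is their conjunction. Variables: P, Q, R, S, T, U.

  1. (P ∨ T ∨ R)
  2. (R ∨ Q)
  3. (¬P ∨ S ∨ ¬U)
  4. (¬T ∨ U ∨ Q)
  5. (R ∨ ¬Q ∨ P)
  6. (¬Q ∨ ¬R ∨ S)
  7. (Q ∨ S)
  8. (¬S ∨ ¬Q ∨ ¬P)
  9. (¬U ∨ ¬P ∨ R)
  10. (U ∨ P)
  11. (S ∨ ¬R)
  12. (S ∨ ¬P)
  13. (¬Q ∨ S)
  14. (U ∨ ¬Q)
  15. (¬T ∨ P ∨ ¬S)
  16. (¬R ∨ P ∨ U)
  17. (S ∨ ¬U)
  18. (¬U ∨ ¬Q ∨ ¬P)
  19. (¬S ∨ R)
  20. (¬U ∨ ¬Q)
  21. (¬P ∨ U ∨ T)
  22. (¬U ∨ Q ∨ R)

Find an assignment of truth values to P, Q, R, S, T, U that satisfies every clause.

Branch on P: take P = False.
  then U is forced to True.
  then S is forced to True.
  then T is forced to False.
  then R is forced to True.
  then Q is forced to False.

P=0, Q=0, R=1, S=1, T=0, U=1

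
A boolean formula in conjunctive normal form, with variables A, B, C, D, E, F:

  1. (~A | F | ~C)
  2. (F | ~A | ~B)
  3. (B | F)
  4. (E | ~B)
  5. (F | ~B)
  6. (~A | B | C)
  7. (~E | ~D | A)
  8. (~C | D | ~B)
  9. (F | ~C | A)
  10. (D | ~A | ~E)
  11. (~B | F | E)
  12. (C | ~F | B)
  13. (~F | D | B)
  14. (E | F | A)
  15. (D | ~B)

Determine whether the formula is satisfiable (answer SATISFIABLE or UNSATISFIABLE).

SATISFIABLE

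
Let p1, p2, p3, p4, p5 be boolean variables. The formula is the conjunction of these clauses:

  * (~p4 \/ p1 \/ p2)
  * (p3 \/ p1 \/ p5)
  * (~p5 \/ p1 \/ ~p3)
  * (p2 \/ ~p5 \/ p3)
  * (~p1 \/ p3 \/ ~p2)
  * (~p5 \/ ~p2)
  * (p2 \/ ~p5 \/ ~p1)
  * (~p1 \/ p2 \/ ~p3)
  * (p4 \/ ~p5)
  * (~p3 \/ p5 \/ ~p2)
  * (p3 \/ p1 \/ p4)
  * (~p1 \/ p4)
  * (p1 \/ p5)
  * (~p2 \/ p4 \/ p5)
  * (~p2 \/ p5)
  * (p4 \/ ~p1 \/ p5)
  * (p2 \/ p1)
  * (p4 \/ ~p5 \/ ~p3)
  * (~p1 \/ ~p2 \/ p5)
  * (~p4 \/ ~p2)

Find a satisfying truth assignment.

Try p1 = True.
  then p4 is forced to True.
  then p2 is forced to False.
  then p5 is forced to False.
  then p3 is forced to False.
Check each clause:
  1. (p1 \/ p2 \/ ~p4) — p1 is true.
  2. (p1 \/ p3 \/ p5) — p1 is true.
  3. (~p3 \/ p1 \/ ~p5) — p1 is true.
  4. (~p5 \/ p3 \/ p2) — ~p5 is true.
  5. (p3 \/ ~p1 \/ ~p2) — ~p2 is true.
  6. (~p2 \/ ~p5) — ~p5 is true.
  7. (~p5 \/ p2 \/ ~p1) — ~p5 is true.
  8. (~p1 \/ p2 \/ ~p3) — ~p3 is true.
  9. (~p5 \/ p4) — ~p5 is true.
  10. (~p3 \/ ~p2 \/ p5) — ~p3 is true.
  11. (p4 \/ p3 \/ p1) — p1 is true.
  12. (p4 \/ ~p1) — p4 is true.
  13. (p5 \/ p1) — p1 is true.
  14. (p4 \/ p5 \/ ~p2) — p4 is true.
  15. (p5 \/ ~p2) — ~p2 is true.
  16. (~p1 \/ p4 \/ p5) — p4 is true.
  17. (p1 \/ p2) — p1 is true.
  18. (~p3 \/ ~p5 \/ p4) — ~p5 is true.
  19. (~p2 \/ p5 \/ ~p1) — ~p2 is true.
  20. (~p2 \/ ~p4) — ~p2 is true.

p1 = True  p2 = False  p3 = False  p4 = True  p5 = False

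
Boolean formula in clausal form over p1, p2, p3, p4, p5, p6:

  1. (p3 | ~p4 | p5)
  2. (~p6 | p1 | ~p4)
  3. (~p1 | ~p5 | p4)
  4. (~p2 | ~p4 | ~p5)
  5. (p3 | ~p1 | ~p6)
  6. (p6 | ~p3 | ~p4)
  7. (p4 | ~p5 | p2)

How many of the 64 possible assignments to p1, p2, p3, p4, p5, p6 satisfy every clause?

23

Case analysis on p4 and p5:
  p4=T, p5=T: remaining (p1,p2,p3,p6) ∈ {(F,F,F,F); (T,F,F,F); (T,F,T,T)} — 3.
  p4=T, p5=F: remaining (p1,p2,p3,p6) ∈ {(T,F,T,T); (T,T,T,T)} — 2.
  p4=F, p5=T: remaining (p1,p2,p3,p6) ∈ {(F,T,F,F); (F,T,F,T); (F,T,T,F); (F,T,T,T)} — 4.
  p4=F, p5=F: p2 free; 7 ways for (p1,p3,p6) × 2^1 = 14.
Total: 3 + 2 + 4 + 14 = 23.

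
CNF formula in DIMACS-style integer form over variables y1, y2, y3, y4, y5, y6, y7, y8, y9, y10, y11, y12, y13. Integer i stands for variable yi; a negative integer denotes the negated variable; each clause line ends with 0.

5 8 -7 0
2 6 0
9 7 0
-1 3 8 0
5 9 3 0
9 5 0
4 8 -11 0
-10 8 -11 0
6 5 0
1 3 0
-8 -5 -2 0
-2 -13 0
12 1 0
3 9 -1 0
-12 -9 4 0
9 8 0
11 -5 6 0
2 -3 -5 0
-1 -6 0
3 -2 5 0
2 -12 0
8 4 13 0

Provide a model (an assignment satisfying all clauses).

y1=False  y2=True  y3=True  y4=True  y5=False  y6=True  y7=False  y8=True  y9=True  y10=False  y11=False  y12=True  y13=False

Check each clause:
  1. (y5 OR y8 OR NOT y7) — y8 is true.
  2. (y6 OR y2) — y2 is true.
  3. (y9 OR y7) — y9 is true.
  4. (NOT y1 OR y8 OR y3) — y8 is true.
  5. (y3 OR y9 OR y5) — y9 is true.
  6. (y5 OR y9) — y9 is true.
  7. (NOT y11 OR y8 OR y4) — y8 is true.
  8. (y8 OR NOT y11 OR NOT y10) — y8 is true.
  9. (y5 OR y6) — y6 is true.
  10. (y3 OR y1) — y3 is true.
  11. (NOT y2 OR NOT y8 OR NOT y5) — NOT y5 is true.
  12. (NOT y2 OR NOT y13) — NOT y13 is true.
  13. (y1 OR y12) — y12 is true.
  14. (y9 OR NOT y1 OR y3) — y9 is true.
  15. (NOT y9 OR y4 OR NOT y12) — y4 is true.
  16. (y9 OR y8) — y8 is true.
  17. (y11 OR NOT y5 OR y6) — y6 is true.
  18. (NOT y5 OR y2 OR NOT y3) — y2 is true.
  19. (NOT y6 OR NOT y1) — NOT y1 is true.
  20. (y5 OR NOT y2 OR y3) — y3 is true.
  21. (y2 OR NOT y12) — y2 is true.
  22. (y13 OR y8 OR y4) — y8 is true.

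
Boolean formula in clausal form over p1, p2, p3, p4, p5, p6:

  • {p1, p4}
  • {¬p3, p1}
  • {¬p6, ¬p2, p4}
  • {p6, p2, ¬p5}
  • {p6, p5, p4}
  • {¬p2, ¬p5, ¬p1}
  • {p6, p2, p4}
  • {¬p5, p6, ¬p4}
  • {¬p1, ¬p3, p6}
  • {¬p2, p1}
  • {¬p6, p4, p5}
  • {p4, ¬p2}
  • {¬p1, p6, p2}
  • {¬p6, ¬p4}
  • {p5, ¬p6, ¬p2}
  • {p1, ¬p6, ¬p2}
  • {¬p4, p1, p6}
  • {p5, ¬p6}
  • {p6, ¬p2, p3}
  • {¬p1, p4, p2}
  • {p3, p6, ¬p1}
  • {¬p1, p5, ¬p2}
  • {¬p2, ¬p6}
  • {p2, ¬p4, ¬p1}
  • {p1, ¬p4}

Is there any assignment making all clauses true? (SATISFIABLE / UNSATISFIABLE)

p6 = True:
  propagation gives p4=False, p1=True, p2=False; an empty clause results — contradiction.
p6 = False:
  p1 = True:
    propagation gives p3=False; an empty clause results — contradiction.
  p1 = False:
    propagation gives p4=True; an empty clause results — contradiction.
Every branch closes, so no satisfying assignment exists.

UNSATISFIABLE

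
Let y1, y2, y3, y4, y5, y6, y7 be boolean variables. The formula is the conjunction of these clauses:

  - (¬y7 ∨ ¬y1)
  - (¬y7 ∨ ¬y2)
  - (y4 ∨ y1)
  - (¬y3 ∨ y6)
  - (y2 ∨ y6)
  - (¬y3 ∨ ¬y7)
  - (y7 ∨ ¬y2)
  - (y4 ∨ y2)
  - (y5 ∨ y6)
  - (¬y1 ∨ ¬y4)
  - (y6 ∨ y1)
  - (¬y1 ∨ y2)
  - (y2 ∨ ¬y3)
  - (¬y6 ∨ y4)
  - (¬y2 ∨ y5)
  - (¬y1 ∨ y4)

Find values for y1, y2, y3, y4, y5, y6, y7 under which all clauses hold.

y1=0, y2=0, y3=0, y4=1, y5=0, y6=1, y7=1

Pure literal: y3 appears only negated; assign y3 = False.
Set y1 = False and propagate.
  then y4 is forced to True.
  then y6 is forced to True.
For the remaining variables, y2 = False, y5 = False, y7 = True works.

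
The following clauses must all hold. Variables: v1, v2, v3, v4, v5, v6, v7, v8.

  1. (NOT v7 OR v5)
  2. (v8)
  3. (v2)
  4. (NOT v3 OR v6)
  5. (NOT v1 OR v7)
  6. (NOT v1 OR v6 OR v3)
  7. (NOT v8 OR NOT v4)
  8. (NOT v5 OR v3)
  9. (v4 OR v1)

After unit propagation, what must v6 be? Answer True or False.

(v8) is a unit clause: v8 = True.
Unit clause (v2) sets v2 = True.
(NOT v4 OR NOT v8) with v8 = True leaves only NOT v4, so v4 = False.
From (v4 OR v1) and v4 = False: v1 = True.
From (v7 OR NOT v1) and v1 = True: v7 = True.
(NOT v7 OR v5): since v7 = True, the clause reduces to (v5). v5 = True.
(v3 OR NOT v5) with v5 = True leaves only v3, so v3 = True.
From (v6 OR NOT v3) and v3 = True: v6 = True.

True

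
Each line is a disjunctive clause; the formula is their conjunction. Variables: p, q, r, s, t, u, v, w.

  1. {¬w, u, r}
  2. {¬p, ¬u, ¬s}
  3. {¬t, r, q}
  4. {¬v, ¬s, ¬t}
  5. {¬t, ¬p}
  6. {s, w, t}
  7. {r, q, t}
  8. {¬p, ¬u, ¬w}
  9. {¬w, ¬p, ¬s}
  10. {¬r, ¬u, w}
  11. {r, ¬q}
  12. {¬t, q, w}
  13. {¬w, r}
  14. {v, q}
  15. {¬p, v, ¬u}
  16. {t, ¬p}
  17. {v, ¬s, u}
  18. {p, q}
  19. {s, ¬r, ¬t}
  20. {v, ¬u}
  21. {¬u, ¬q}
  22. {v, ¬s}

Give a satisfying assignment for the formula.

p=False, q=True, r=True, s=False, t=False, u=False, v=False, w=True

Try p = False.
  then q is forced to True.
  then r is forced to True.
  then u is forced to False.
Try s = False.
  then t is forced to False.
  then w is forced to True.
v is now unconstrained; take v = False.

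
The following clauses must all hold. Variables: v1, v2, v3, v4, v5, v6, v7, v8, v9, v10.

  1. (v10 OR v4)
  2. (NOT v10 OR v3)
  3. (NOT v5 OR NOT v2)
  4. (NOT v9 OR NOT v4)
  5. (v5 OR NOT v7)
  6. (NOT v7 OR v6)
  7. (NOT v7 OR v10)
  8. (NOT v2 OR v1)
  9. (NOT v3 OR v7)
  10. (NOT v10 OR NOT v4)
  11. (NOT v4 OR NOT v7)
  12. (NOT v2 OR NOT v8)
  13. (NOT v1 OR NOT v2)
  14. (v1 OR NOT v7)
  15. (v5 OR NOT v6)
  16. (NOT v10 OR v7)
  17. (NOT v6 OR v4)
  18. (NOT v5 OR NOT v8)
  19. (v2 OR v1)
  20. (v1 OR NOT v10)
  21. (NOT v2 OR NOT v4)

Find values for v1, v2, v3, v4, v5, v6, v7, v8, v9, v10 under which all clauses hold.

v1=True, v2=False, v3=False, v4=True, v5=False, v6=False, v7=False, v8=True, v9=False, v10=False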